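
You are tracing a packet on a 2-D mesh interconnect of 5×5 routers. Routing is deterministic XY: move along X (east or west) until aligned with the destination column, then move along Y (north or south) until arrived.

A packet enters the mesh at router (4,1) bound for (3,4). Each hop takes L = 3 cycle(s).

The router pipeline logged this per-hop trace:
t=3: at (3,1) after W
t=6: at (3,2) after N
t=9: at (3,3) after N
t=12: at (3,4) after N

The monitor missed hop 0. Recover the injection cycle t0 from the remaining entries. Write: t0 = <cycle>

At hop 1 the cycle is 3; in general cyc_k = t0 + kL.
Subtract one hop: t0 = 3 − 3 = 0.

t0 = 0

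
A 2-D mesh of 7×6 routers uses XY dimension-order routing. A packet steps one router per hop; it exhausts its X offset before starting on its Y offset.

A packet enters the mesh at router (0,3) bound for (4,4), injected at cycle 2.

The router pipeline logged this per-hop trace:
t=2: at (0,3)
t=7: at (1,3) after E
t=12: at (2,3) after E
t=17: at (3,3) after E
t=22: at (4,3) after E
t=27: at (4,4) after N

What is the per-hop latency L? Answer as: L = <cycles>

cyc[1] − cyc[0] = 7 − 2 = 5.
Per-hop latency L = Δcyc = 5.

L = 5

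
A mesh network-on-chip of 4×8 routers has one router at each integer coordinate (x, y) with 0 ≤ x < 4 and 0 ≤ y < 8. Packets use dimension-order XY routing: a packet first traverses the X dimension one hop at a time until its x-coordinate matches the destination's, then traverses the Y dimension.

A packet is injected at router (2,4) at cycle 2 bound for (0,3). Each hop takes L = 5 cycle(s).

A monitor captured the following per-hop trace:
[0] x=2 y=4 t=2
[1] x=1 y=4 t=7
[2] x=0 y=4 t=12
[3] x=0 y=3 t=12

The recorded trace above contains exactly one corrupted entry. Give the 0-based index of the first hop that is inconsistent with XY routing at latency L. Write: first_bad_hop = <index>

check 1→ d=(-1,0) cyc+5: ok
check 2→ d=(-1,0) cyc+5: ok
check 3→ d=(0,-1) cyc+0: BAD: Δcyc=0≠L

first_bad_hop = 3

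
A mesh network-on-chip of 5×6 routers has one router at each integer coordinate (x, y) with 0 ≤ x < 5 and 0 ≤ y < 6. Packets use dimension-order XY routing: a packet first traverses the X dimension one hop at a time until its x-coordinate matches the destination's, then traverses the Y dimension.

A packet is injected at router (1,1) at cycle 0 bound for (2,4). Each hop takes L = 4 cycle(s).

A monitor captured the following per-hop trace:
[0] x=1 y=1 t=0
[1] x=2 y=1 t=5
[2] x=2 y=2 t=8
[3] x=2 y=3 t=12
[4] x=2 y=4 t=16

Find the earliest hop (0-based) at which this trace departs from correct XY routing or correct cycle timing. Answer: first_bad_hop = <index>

first_bad_hop = 1

[1] (+1,+0) / 5c ⇒ BAD: Δcyc=5≠L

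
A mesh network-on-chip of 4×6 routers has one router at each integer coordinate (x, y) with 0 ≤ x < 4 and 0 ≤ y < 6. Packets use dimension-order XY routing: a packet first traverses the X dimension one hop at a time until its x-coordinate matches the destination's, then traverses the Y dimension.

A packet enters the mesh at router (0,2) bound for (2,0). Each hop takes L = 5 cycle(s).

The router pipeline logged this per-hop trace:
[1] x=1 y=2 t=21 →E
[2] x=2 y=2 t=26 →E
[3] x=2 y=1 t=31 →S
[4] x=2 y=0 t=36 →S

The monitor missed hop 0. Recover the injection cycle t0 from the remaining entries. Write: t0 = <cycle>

cyc[1] = 21 and cyc[k] = t0 + k·L for every k.
Subtract one hop: t0 = 21 − 5 = 16.

t0 = 16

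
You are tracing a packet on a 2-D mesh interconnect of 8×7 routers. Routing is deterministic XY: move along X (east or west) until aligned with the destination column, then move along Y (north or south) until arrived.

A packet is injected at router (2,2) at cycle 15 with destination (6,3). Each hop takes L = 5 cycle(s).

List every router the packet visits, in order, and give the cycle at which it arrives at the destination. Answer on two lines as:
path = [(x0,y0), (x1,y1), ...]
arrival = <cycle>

path = [(2,2), (3,2), (4,2), (5,2), (6,2), (6,3)]
arrival = 40

hop 0: (2,2) @ cyc 15
hop 1: (3,2) @ cyc 20  [E]
hop 2: (4,2) @ cyc 25  [E]
hop 3: (5,2) @ cyc 30  [E]
hop 4: (6,2) @ cyc 35  [E]
hop 5: (6,3) @ cyc 40  [N]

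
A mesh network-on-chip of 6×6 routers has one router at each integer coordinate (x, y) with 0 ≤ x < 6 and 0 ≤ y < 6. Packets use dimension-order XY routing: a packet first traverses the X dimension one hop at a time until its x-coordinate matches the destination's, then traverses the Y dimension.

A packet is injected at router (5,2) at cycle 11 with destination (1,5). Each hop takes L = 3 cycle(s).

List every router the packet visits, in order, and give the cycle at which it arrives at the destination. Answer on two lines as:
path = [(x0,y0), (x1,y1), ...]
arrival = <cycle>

path = [(5,2), (4,2), (3,2), (2,2), (1,2), (1,3), (1,4), (1,5)]
arrival = 32

[0] x=5 y=2 t=11
[1] x=4 y=2 t=14 →W
[2] x=3 y=2 t=17 →W
[3] x=2 y=2 t=20 →W
[4] x=1 y=2 t=23 →W
[5] x=1 y=3 t=26 →N
[6] x=1 y=4 t=29 →N
[7] x=1 y=5 t=32 →N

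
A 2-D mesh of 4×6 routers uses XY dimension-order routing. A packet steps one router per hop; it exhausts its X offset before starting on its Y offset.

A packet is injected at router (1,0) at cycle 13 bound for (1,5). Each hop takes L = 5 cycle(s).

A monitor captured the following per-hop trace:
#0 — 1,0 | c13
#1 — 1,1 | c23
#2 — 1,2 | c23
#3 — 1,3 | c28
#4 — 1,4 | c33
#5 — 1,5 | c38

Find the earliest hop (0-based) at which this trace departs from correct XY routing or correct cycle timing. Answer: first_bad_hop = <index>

first_bad_hop = 1

hop 1: step (+0,+1), +10 cyc — BAD: Δcyc=10≠L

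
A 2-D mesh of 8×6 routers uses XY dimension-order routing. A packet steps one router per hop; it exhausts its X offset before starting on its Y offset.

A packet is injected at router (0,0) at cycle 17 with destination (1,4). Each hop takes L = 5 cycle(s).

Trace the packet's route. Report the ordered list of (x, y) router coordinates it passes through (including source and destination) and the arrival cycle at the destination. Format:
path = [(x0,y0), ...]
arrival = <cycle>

path = [(0,0), (1,0), (1,1), (1,2), (1,3), (1,4)]
arrival = 42

src (0,0)  cyc=17
E→(1,0)  cyc=22
N→(1,1)  cyc=27
N→(1,2)  cyc=32
N→(1,3)  cyc=37
N→(1,4)  cyc=42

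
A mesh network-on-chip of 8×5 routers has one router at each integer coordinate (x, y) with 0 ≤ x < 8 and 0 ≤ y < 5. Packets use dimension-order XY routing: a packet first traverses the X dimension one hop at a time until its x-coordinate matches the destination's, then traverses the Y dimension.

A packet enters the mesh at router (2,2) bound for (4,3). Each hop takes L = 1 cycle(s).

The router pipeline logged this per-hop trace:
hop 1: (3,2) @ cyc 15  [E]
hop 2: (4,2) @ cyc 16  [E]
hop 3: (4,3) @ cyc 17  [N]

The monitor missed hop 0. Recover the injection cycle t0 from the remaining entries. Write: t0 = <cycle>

The first recorded entry is hop 1 at cycle 15.
Subtract one hop: t0 = 15 − 1 = 14.

t0 = 14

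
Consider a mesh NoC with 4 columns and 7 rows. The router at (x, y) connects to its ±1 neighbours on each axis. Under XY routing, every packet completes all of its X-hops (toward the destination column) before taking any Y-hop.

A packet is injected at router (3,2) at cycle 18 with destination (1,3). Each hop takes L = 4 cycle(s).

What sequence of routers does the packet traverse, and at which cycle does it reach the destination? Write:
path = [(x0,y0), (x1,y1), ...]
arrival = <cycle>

path = [(3,2), (2,2), (1,2), (1,3)]
arrival = 30

t=18: at (3,2)
t=22: at (2,2) after W
t=26: at (1,2) after W
t=30: at (1,3) after N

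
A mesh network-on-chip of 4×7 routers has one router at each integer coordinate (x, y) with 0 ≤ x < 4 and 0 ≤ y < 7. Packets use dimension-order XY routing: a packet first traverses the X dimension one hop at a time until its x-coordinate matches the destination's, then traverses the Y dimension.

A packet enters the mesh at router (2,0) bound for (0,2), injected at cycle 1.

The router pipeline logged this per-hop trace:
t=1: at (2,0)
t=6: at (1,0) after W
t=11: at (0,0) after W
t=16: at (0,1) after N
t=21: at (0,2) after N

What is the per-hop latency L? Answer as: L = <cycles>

L = 5

cyc[1] − cyc[0] = 6 − 1 = 5.
That increment is L by definition: L = 5.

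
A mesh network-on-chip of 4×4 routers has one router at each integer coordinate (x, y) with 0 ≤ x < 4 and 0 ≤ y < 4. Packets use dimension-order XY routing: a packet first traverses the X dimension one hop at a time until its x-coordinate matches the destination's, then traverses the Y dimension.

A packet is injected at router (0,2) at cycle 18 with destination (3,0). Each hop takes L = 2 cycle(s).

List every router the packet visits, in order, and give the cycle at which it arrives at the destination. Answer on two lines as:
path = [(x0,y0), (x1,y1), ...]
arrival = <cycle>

src (0,2)  cyc=18
E→(1,2)  cyc=20
E→(2,2)  cyc=22
E→(3,2)  cyc=24
S→(3,1)  cyc=26
S→(3,0)  cyc=28

path = [(0,2), (1,2), (2,2), (3,2), (3,1), (3,0)]
arrival = 28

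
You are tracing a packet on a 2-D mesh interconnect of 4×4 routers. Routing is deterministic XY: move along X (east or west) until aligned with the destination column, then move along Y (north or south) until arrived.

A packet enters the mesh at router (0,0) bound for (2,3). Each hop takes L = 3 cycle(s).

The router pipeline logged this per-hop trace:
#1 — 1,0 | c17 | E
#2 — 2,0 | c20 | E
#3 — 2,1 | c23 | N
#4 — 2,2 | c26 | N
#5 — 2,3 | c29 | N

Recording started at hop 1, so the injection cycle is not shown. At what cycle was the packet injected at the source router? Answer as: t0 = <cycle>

The first recorded entry is hop 1 at cycle 17.
So t0 = 17 − 1·3 = 14.

t0 = 14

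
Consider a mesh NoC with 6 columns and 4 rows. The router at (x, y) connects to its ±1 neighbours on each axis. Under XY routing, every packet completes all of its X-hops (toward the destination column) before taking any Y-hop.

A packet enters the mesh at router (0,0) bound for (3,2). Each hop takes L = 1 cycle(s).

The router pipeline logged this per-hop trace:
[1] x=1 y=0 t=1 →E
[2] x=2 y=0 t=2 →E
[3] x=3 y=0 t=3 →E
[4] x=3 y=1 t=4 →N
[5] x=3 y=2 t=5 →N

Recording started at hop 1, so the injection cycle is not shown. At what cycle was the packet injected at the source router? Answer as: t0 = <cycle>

The first recorded entry is hop 1 at cycle 1.
So t0 = 1 − 1·1 = 0.

t0 = 0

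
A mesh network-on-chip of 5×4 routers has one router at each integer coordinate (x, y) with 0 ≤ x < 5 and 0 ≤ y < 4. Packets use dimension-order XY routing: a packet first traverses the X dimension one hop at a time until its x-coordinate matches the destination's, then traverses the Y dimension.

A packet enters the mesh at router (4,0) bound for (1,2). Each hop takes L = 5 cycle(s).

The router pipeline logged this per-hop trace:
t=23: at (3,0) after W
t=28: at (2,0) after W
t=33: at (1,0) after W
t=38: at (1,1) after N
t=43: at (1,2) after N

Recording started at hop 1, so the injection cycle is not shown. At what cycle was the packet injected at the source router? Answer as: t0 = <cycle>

At hop 1 the cycle is 23; in general cyc_k = t0 + kL.
Subtract one hop: t0 = 23 − 5 = 18.

t0 = 18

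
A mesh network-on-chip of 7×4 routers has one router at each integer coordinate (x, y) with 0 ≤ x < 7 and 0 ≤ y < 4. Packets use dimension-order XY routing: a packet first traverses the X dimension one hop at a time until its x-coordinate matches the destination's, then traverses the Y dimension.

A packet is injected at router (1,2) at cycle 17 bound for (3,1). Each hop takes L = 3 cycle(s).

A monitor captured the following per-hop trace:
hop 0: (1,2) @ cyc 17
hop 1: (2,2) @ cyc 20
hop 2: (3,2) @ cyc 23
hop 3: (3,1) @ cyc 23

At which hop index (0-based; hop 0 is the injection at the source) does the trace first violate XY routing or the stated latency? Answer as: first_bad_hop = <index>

  1: Δx=+1 Δy=+0 Δt=3 [ok]
  2: Δx=+1 Δy=+0 Δt=3 [ok]
  3: Δx=+0 Δy=-1 Δt=0 [BAD: Δcyc=0≠L]

first_bad_hop = 3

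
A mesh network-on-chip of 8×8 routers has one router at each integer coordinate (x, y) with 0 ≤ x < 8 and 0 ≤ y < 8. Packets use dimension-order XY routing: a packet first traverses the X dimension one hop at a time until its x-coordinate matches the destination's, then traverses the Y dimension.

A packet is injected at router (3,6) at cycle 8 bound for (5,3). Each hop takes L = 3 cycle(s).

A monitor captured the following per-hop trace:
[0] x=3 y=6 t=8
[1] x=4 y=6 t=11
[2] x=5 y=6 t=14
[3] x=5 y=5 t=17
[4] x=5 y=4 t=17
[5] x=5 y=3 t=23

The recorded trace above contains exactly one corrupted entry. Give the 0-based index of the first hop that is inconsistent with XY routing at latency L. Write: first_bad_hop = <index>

first_bad_hop = 4

  1: Δx=+1 Δy=+0 Δt=3 [ok]
  2: Δx=+1 Δy=+0 Δt=3 [ok]
  3: Δx=+0 Δy=-1 Δt=3 [ok]
  4: Δx=+0 Δy=-1 Δt=0 [BAD: Δcyc=0≠L]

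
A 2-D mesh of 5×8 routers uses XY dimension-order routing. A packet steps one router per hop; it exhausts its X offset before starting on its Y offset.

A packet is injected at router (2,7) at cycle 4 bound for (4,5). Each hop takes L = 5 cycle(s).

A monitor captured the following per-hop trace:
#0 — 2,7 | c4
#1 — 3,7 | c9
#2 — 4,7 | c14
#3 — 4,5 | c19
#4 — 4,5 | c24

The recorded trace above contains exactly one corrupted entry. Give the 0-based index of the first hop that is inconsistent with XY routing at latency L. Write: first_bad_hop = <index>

first_bad_hop = 3

check 1→ d=(1,0) cyc+5: ok
check 2→ d=(1,0) cyc+5: ok
check 3→ d=(0,-2) cyc+5: BAD: non-unit step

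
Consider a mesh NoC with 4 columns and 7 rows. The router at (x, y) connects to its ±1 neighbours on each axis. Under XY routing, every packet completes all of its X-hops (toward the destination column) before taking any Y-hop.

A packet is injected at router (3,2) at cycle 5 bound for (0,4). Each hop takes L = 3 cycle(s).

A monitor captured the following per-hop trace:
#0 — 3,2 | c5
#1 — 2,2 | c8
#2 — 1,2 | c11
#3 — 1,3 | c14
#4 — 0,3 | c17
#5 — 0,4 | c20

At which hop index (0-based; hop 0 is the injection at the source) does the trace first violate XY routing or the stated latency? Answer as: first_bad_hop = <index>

first_bad_hop = 3

check 1→ d=(-1,0) cyc+3: ok
check 2→ d=(-1,0) cyc+3: ok
check 3→ d=(0,1) cyc+3: BAD: Y-move but x=1≠0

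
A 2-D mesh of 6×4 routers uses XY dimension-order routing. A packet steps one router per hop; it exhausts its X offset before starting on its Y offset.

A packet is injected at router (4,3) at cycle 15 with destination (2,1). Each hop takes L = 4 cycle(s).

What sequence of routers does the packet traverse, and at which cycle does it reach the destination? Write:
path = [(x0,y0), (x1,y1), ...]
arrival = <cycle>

path = [(4,3), (3,3), (2,3), (2,2), (2,1)]
arrival = 31

t=15: at (4,3)
t=19: at (3,3) after W
t=23: at (2,3) after W
t=27: at (2,2) after S
t=31: at (2,1) after S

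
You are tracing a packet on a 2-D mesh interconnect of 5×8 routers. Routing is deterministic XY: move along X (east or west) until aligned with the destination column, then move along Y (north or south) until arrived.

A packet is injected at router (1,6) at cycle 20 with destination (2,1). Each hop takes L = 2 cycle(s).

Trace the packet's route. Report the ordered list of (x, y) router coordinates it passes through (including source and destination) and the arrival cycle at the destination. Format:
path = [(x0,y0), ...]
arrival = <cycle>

path = [(1,6), (2,6), (2,5), (2,4), (2,3), (2,2), (2,1)]
arrival = 32

  0. router=(1,6) cycle=20 (inject)
  1. router=(2,6) cycle=22 dir=E
  2. router=(2,5) cycle=24 dir=S
  3. router=(2,4) cycle=26 dir=S
  4. router=(2,3) cycle=28 dir=S
  5. router=(2,2) cycle=30 dir=S
  6. router=(2,1) cycle=32 dir=S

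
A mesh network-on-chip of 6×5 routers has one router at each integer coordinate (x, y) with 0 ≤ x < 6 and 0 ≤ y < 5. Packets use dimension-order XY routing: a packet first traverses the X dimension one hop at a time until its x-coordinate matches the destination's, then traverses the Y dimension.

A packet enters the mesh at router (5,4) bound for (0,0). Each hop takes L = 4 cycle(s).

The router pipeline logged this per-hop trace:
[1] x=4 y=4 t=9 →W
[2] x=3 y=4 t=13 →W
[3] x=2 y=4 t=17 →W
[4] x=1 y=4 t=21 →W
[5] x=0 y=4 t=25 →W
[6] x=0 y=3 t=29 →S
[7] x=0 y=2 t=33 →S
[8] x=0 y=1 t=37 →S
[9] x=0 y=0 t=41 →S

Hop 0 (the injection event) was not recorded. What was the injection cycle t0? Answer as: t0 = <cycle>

cyc[1] = 9 and cyc[k] = t0 + k·L for every k.
t0 = cyc[1] − L = 9 − 4 = 5.

t0 = 5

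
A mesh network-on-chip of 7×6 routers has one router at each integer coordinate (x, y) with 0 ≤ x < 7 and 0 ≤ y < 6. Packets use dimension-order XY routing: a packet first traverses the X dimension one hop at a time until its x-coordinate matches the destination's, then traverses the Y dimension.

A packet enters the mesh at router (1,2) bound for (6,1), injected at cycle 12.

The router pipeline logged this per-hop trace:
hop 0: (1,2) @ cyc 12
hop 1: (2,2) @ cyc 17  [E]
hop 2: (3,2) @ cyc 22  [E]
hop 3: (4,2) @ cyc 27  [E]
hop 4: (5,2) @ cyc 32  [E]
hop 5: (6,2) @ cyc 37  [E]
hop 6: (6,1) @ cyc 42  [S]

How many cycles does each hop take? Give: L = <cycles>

Between hops 0 and 1 the cycle counter advances 17 − 12 = 5.
Per-hop latency L = Δcyc = 5.

L = 5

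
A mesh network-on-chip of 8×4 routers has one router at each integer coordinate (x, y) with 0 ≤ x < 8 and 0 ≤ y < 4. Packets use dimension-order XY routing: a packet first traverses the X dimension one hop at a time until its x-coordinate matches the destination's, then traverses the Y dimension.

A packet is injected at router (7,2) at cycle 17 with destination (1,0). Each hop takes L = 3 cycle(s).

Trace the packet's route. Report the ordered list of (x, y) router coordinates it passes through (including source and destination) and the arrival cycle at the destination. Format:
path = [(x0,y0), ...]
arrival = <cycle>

  0. router=(7,2) cycle=17 (inject)
  1. router=(6,2) cycle=20 dir=W
  2. router=(5,2) cycle=23 dir=W
  3. router=(4,2) cycle=26 dir=W
  4. router=(3,2) cycle=29 dir=W
  5. router=(2,2) cycle=32 dir=W
  6. router=(1,2) cycle=35 dir=W
  7. router=(1,1) cycle=38 dir=S
  8. router=(1,0) cycle=41 dir=S

path = [(7,2), (6,2), (5,2), (4,2), (3,2), (2,2), (1,2), (1,1), (1,0)]
arrival = 41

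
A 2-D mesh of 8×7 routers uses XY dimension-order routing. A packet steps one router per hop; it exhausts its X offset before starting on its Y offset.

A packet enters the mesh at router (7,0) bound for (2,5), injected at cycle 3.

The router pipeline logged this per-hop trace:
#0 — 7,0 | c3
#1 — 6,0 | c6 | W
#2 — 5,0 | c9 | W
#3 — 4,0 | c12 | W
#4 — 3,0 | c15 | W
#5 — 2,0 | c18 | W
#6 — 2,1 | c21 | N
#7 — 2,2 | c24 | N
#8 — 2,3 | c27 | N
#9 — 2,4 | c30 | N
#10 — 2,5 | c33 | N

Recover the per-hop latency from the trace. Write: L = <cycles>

L = 3

Δcyc across hop 0→1: 6 − 3 = 3.
Each hop adds L, hence L = 3.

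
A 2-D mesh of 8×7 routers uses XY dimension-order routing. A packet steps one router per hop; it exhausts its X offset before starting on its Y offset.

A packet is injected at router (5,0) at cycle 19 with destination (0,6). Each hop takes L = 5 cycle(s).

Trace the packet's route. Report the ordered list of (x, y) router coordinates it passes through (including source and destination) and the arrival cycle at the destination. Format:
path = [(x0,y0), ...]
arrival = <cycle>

src (5,0)  cyc=19
W→(4,0)  cyc=24
W→(3,0)  cyc=29
W→(2,0)  cyc=34
W→(1,0)  cyc=39
W→(0,0)  cyc=44
N→(0,1)  cyc=49
N→(0,2)  cyc=54
N→(0,3)  cyc=59
N→(0,4)  cyc=64
N→(0,5)  cyc=69
N→(0,6)  cyc=74

path = [(5,0), (4,0), (3,0), (2,0), (1,0), (0,0), (0,1), (0,2), (0,3), (0,4), (0,5), (0,6)]
arrival = 74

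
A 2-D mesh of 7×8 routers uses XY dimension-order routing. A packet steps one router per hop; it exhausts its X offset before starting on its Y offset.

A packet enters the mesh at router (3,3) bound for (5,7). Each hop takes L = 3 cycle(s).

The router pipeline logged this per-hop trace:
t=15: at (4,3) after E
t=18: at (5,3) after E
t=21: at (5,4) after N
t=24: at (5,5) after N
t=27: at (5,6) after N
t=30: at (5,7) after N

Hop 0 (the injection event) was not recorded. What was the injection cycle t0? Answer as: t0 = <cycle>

cyc[1] = 15 and cyc[k] = t0 + k·L for every k.
t0 = cyc[1] − L = 15 − 3 = 12.

t0 = 12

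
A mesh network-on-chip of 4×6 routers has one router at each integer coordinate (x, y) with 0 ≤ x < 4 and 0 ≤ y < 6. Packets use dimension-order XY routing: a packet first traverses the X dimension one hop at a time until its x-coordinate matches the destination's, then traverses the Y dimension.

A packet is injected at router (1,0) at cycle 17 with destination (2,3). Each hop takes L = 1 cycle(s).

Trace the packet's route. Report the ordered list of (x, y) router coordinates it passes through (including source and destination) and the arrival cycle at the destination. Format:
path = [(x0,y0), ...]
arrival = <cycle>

[0] x=1 y=0 t=17
[1] x=2 y=0 t=18 →E
[2] x=2 y=1 t=19 →N
[3] x=2 y=2 t=20 →N
[4] x=2 y=3 t=21 →N

path = [(1,0), (2,0), (2,1), (2,2), (2,3)]
arrival = 21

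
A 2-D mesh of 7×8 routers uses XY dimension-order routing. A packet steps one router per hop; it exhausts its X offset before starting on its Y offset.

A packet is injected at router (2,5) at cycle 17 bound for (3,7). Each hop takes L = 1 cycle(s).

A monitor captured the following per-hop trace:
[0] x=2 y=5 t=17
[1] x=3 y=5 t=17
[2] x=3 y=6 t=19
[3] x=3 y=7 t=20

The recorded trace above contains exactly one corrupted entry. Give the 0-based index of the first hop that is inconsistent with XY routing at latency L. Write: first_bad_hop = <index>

hop 1: step (+1,+0), +0 cyc — BAD: Δcyc=0≠L

first_bad_hop = 1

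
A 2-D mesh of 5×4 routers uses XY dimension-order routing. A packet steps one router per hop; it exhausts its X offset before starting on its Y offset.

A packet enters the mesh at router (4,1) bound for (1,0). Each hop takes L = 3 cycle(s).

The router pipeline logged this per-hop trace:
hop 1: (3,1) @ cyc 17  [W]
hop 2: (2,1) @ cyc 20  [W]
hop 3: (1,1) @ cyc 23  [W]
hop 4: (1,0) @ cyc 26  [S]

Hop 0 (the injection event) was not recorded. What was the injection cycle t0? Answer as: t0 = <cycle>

t0 = 14

cyc[1] = 17 and cyc[k] = t0 + k·L for every k.
t0 = cyc[1] − L = 17 − 3 = 14.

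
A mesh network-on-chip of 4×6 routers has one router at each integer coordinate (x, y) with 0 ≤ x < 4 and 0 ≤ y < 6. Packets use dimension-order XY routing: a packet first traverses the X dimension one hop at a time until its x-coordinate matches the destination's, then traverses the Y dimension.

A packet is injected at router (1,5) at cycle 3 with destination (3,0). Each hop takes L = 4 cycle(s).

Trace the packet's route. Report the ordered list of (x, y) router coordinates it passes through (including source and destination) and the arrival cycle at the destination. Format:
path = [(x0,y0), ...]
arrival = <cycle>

#0 — 1,5 | c3
#1 — 2,5 | c7 | E
#2 — 3,5 | c11 | E
#3 — 3,4 | c15 | S
#4 — 3,3 | c19 | S
#5 — 3,2 | c23 | S
#6 — 3,1 | c27 | S
#7 — 3,0 | c31 | S

path = [(1,5), (2,5), (3,5), (3,4), (3,3), (3,2), (3,1), (3,0)]
arrival = 31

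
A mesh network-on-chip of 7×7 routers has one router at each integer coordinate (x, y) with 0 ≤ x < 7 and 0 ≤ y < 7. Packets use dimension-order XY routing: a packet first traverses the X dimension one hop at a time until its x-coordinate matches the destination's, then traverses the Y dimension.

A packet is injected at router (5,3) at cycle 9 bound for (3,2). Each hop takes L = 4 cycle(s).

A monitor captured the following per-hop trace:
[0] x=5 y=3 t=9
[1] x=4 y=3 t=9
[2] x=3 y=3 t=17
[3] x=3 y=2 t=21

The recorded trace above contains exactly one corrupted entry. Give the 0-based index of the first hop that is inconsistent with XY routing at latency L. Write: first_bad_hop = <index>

first_bad_hop = 1

  1: Δx=-1 Δy=+0 Δt=0 [BAD: Δcyc=0≠L]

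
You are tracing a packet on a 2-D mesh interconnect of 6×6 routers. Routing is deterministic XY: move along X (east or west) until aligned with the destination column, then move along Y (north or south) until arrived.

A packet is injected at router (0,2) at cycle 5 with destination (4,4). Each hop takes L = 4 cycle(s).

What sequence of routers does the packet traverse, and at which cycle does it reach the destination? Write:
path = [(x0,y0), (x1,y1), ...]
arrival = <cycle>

path = [(0,2), (1,2), (2,2), (3,2), (4,2), (4,3), (4,4)]
arrival = 29

  0. router=(0,2) cycle=5 (inject)
  1. router=(1,2) cycle=9 dir=E
  2. router=(2,2) cycle=13 dir=E
  3. router=(3,2) cycle=17 dir=E
  4. router=(4,2) cycle=21 dir=E
  5. router=(4,3) cycle=25 dir=N
  6. router=(4,4) cycle=29 dir=N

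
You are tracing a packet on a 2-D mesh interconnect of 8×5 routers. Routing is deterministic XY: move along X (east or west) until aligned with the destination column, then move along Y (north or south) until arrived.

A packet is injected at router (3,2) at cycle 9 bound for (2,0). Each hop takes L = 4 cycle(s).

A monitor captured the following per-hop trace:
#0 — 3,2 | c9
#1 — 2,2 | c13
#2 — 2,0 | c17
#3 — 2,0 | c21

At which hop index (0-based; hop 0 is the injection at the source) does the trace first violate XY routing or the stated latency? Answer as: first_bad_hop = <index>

[1] (-1,+0) / 4c ⇒ ok
[2] (+0,-2) / 4c ⇒ BAD: non-unit step

first_bad_hop = 2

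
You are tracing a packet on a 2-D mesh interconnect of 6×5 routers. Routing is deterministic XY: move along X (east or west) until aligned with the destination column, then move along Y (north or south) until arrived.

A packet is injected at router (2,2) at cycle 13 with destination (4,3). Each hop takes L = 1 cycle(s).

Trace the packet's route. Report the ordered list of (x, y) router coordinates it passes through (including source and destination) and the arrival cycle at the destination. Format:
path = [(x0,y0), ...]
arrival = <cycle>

src (2,2)  cyc=13
E→(3,2)  cyc=14
E→(4,2)  cyc=15
N→(4,3)  cyc=16

path = [(2,2), (3,2), (4,2), (4,3)]
arrival = 16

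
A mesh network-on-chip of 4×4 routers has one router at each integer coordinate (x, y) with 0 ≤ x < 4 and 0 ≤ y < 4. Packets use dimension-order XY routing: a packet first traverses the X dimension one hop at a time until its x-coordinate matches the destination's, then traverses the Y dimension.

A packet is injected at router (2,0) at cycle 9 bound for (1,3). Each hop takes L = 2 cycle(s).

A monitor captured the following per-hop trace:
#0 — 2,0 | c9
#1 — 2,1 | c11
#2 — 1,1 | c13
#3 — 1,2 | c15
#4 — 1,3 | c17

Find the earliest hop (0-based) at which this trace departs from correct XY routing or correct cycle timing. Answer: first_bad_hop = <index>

first_bad_hop = 1

check 1→ d=(0,1) cyc+2: BAD: Y-move but x=2≠1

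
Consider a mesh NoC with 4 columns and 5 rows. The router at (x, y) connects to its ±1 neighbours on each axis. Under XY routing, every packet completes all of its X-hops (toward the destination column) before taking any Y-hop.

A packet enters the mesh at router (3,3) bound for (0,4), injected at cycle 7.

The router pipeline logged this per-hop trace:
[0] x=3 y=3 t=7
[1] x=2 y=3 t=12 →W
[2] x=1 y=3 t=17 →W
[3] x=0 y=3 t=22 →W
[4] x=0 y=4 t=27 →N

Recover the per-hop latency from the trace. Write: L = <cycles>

cyc[1] − cyc[0] = 12 − 7 = 5.
That increment is L by definition: L = 5.

L = 5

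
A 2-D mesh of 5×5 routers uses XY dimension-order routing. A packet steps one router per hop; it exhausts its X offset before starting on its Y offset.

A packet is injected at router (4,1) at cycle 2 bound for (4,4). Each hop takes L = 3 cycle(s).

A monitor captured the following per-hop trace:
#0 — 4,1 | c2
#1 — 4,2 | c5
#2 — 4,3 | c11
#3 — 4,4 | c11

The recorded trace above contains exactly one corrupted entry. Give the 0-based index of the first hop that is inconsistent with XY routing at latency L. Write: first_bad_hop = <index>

first_bad_hop = 2

hop 1: step (+0,+1), +3 cyc — ok
hop 2: step (+0,+1), +6 cyc — BAD: Δcyc=6≠L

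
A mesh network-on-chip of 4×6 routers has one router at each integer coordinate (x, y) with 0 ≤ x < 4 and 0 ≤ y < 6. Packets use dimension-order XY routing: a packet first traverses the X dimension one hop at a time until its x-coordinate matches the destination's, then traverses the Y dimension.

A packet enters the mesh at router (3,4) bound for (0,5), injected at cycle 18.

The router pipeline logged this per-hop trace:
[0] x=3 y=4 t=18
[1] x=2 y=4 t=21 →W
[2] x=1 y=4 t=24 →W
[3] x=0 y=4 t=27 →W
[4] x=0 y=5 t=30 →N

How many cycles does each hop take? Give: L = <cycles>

cyc[1] − cyc[0] = 21 − 18 = 3.
Each hop adds L, hence L = 3.

L = 3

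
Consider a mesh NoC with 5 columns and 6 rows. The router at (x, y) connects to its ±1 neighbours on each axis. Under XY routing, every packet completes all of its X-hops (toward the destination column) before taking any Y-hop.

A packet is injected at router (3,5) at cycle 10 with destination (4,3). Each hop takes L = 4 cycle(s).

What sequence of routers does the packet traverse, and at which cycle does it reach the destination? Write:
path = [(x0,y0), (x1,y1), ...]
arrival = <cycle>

t=10: at (3,5)
t=14: at (4,5) after E
t=18: at (4,4) after S
t=22: at (4,3) after S

path = [(3,5), (4,5), (4,4), (4,3)]
arrival = 22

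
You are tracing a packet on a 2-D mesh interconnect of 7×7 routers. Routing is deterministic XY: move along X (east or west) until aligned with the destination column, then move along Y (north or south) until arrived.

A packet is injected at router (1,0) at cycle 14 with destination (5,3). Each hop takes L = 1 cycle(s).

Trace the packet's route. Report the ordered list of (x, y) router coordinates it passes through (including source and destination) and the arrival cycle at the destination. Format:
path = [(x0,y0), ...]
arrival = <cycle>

path = [(1,0), (2,0), (3,0), (4,0), (5,0), (5,1), (5,2), (5,3)]
arrival = 21

[0] x=1 y=0 t=14
[1] x=2 y=0 t=15 →E
[2] x=3 y=0 t=16 →E
[3] x=4 y=0 t=17 →E
[4] x=5 y=0 t=18 →E
[5] x=5 y=1 t=19 →N
[6] x=5 y=2 t=20 →N
[7] x=5 y=3 t=21 →N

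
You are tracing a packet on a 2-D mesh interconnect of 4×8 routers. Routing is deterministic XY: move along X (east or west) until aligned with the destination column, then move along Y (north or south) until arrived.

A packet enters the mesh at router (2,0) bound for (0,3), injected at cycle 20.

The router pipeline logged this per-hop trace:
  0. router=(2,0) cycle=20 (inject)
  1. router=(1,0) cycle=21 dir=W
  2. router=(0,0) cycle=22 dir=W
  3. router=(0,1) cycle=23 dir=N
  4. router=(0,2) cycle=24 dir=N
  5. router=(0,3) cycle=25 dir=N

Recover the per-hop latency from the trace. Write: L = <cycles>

Δcyc across hop 0→1: 21 − 20 = 1.
One hop costs L cycles, so L = 1.

L = 1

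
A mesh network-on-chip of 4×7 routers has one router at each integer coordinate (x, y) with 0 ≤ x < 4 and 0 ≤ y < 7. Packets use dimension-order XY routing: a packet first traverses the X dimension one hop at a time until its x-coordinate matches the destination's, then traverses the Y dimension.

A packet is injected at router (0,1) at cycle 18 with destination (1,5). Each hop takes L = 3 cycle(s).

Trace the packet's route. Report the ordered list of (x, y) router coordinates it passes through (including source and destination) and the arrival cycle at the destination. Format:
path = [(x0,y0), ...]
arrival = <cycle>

#0 — 0,1 | c18
#1 — 1,1 | c21 | E
#2 — 1,2 | c24 | N
#3 — 1,3 | c27 | N
#4 — 1,4 | c30 | N
#5 — 1,5 | c33 | N

path = [(0,1), (1,1), (1,2), (1,3), (1,4), (1,5)]
arrival = 33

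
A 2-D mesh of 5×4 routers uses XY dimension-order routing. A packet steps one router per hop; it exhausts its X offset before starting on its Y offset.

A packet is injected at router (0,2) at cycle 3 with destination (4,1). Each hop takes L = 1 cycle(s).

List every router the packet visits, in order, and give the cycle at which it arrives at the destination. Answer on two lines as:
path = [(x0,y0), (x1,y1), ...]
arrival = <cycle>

#0 — 0,2 | c3
#1 — 1,2 | c4 | E
#2 — 2,2 | c5 | E
#3 — 3,2 | c6 | E
#4 — 4,2 | c7 | E
#5 — 4,1 | c8 | S

path = [(0,2), (1,2), (2,2), (3,2), (4,2), (4,1)]
arrival = 8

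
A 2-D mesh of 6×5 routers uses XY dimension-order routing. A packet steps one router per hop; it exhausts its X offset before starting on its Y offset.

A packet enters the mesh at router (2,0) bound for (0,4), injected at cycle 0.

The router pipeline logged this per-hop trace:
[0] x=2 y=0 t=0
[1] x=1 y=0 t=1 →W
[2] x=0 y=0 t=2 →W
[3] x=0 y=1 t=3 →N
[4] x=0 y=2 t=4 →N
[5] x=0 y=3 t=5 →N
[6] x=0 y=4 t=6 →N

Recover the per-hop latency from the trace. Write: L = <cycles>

Between hops 0 and 1 the cycle counter advances 1 − 0 = 1.
One hop costs L cycles, so L = 1.

L = 1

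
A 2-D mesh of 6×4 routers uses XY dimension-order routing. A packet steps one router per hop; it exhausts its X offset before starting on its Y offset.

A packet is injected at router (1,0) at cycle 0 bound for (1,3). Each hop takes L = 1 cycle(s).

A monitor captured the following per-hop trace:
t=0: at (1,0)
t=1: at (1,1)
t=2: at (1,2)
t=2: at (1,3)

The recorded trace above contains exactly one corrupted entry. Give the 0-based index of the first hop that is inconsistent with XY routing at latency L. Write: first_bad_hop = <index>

first_bad_hop = 3

hop 1: step (+0,+1), +1 cyc — ok
hop 2: step (+0,+1), +1 cyc — ok
hop 3: step (+0,+1), +0 cyc — BAD: Δcyc=0≠L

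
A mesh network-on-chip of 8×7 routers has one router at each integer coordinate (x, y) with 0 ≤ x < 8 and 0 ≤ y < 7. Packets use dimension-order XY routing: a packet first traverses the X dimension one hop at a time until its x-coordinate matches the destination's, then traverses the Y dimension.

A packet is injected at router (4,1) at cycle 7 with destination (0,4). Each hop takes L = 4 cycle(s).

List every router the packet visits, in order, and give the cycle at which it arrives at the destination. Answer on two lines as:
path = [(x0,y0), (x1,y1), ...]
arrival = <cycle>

src (4,1)  cyc=7
W→(3,1)  cyc=11
W→(2,1)  cyc=15
W→(1,1)  cyc=19
W→(0,1)  cyc=23
N→(0,2)  cyc=27
N→(0,3)  cyc=31
N→(0,4)  cyc=35

path = [(4,1), (3,1), (2,1), (1,1), (0,1), (0,2), (0,3), (0,4)]
arrival = 35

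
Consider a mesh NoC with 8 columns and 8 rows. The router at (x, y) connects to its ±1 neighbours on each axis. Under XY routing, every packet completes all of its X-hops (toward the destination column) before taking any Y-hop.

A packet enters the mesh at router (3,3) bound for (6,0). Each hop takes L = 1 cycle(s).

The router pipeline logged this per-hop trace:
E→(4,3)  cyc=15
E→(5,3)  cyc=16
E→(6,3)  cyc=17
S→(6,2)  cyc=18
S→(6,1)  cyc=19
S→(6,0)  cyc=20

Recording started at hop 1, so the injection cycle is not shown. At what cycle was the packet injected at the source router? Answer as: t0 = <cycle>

The first recorded entry is hop 1 at cycle 15.
So t0 = 15 − 1·1 = 14.

t0 = 14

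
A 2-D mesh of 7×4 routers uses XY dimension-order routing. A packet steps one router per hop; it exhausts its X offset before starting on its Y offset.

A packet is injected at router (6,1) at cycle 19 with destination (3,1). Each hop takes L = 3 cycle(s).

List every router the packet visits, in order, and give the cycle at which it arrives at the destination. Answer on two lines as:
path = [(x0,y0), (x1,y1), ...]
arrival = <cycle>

[0] x=6 y=1 t=19
[1] x=5 y=1 t=22 →W
[2] x=4 y=1 t=25 →W
[3] x=3 y=1 t=28 →W

path = [(6,1), (5,1), (4,1), (3,1)]
arrival = 28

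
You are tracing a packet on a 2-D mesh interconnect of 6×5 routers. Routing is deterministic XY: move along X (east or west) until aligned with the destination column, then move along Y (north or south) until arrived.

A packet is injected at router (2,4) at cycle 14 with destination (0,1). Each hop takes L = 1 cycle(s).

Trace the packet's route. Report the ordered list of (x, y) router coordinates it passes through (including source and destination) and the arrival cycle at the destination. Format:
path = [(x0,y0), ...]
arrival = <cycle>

path = [(2,4), (1,4), (0,4), (0,3), (0,2), (0,1)]
arrival = 19

src (2,4)  cyc=14
W→(1,4)  cyc=15
W→(0,4)  cyc=16
S→(0,3)  cyc=17
S→(0,2)  cyc=18
S→(0,1)  cyc=19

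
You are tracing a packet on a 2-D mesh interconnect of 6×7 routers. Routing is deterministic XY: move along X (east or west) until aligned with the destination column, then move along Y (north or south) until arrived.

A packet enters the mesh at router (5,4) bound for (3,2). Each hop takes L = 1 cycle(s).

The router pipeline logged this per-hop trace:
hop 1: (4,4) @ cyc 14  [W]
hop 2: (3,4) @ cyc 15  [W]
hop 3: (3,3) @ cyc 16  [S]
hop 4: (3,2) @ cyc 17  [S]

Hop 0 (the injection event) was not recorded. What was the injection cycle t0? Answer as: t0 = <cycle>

cyc[1] = 14 and cyc[k] = t0 + k·L for every k.
Subtract one hop: t0 = 14 − 1 = 13.

t0 = 13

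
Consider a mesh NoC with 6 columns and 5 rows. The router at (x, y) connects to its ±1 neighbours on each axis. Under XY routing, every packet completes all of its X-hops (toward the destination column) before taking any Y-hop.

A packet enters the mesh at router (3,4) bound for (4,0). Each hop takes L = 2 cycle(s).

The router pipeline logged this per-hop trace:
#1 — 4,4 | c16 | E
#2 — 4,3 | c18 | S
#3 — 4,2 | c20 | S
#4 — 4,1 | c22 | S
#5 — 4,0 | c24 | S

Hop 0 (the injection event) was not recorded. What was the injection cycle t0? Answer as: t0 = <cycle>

At hop 1 the cycle is 16; in general cyc_k = t0 + kL.
So t0 = 16 − 1·2 = 14.

t0 = 14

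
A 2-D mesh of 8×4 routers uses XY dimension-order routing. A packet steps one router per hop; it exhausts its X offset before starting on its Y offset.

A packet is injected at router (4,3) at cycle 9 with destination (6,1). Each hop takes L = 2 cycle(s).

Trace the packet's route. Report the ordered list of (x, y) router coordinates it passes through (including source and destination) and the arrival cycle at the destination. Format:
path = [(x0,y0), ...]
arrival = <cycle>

path = [(4,3), (5,3), (6,3), (6,2), (6,1)]
arrival = 17

#0 — 4,3 | c9
#1 — 5,3 | c11 | E
#2 — 6,3 | c13 | E
#3 — 6,2 | c15 | S
#4 — 6,1 | c17 | S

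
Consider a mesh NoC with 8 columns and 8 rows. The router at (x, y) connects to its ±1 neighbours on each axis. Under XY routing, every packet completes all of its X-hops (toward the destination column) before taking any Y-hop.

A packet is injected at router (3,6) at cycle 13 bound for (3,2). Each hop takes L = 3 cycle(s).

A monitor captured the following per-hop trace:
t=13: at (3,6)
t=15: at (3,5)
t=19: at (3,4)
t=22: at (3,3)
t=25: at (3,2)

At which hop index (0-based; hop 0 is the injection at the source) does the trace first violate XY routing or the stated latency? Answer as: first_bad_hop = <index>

[1] (+0,-1) / 2c ⇒ BAD: Δcyc=2≠L

first_bad_hop = 1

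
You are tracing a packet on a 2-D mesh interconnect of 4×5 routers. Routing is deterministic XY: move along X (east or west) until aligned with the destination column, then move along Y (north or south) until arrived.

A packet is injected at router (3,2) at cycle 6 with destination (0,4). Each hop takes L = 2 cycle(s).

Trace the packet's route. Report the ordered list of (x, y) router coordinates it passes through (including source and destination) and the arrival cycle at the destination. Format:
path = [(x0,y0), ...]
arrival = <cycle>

[0] x=3 y=2 t=6
[1] x=2 y=2 t=8 →W
[2] x=1 y=2 t=10 →W
[3] x=0 y=2 t=12 →W
[4] x=0 y=3 t=14 →N
[5] x=0 y=4 t=16 →N

path = [(3,2), (2,2), (1,2), (0,2), (0,3), (0,4)]
arrival = 16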